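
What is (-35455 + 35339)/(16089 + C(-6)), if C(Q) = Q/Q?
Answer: -58/8045 ≈ -0.0072095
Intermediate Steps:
C(Q) = 1
(-35455 + 35339)/(16089 + C(-6)) = (-35455 + 35339)/(16089 + 1) = -116/16090 = -116*1/16090 = -58/8045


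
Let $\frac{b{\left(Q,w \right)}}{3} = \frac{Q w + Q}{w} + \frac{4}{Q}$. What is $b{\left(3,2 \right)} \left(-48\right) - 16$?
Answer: $-856$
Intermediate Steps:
$b{\left(Q,w \right)} = \frac{12}{Q} + \frac{3 \left(Q + Q w\right)}{w}$ ($b{\left(Q,w \right)} = 3 \left(\frac{Q w + Q}{w} + \frac{4}{Q}\right) = 3 \left(\frac{Q + Q w}{w} + \frac{4}{Q}\right) = 3 \left(\frac{4}{Q} + \frac{Q + Q w}{w}\right) = \frac{12}{Q} + \frac{3 \left(Q + Q w\right)}{w}$)
$b{\left(3,2 \right)} \left(-48\right) - 16 = \left(3 \cdot 3 + \frac{12}{3} + 3 \cdot 3 \cdot \frac{1}{2}\right) \left(-48\right) - 16 = \left(9 + 12 \cdot \frac{1}{3} + 3 \cdot 3 \cdot \frac{1}{2}\right) \left(-48\right) - 16 = \left(9 + 4 + \frac{9}{2}\right) \left(-48\right) - 16 = \frac{35}{2} \left(-48\right) - 16 = -840 - 16 = -856$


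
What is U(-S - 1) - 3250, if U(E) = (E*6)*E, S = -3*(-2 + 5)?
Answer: -2866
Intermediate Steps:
S = -9 (S = -3*3 = -9)
U(E) = 6*E² (U(E) = (6*E)*E = 6*E²)
U(-S - 1) - 3250 = 6*(-1*(-9) - 1)² - 3250 = 6*(9 - 1)² - 3250 = 6*8² - 3250 = 6*64 - 3250 = 384 - 3250 = -2866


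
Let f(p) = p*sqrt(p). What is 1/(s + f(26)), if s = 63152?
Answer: 7894/498519691 - 13*sqrt(26)/1994078764 ≈ 1.5802e-5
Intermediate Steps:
f(p) = p**(3/2)
1/(s + f(26)) = 1/(63152 + 26**(3/2)) = 1/(63152 + 26*sqrt(26))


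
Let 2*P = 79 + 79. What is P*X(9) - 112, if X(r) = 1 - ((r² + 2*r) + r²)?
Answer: -14253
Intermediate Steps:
X(r) = 1 - 2*r - 2*r² (X(r) = 1 - (2*r + 2*r²) = 1 + (-2*r - 2*r²) = 1 - 2*r - 2*r²)
P = 79 (P = (79 + 79)/2 = (½)*158 = 79)
P*X(9) - 112 = 79*(1 - 2*9 - 2*9²) - 112 = 79*(1 - 18 - 2*81) - 112 = 79*(1 - 18 - 162) - 112 = 79*(-179) - 112 = -14141 - 112 = -14253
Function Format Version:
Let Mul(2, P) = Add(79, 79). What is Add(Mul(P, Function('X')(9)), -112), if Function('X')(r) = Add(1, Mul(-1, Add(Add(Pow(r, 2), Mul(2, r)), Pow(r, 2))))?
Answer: -14253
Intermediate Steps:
Function('X')(r) = Add(1, Mul(-2, r), Mul(-2, Pow(r, 2))) (Function('X')(r) = Add(1, Mul(-1, Add(Mul(2, r), Mul(2, Pow(r, 2))))) = Add(1, Add(Mul(-2, r), Mul(-2, Pow(r, 2)))) = Add(1, Mul(-2, r), Mul(-2, Pow(r, 2))))
P = 79 (P = Mul(Rational(1, 2), Add(79, 79)) = Mul(Rational(1, 2), 158) = 79)
Add(Mul(P, Function('X')(9)), -112) = Add(Mul(79, Add(1, Mul(-2, 9), Mul(-2, Pow(9, 2)))), -112) = Add(Mul(79, Add(1, -18, Mul(-2, 81))), -112) = Add(Mul(79, Add(1, -18, -162)), -112) = Add(Mul(79, -179), -112) = Add(-14141, -112) = -14253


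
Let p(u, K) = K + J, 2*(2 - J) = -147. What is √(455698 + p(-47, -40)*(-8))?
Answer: √455414 ≈ 674.84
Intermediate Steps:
J = 151/2 (J = 2 - ½*(-147) = 2 + 147/2 = 151/2 ≈ 75.500)
p(u, K) = 151/2 + K (p(u, K) = K + 151/2 = 151/2 + K)
√(455698 + p(-47, -40)*(-8)) = √(455698 + (151/2 - 40)*(-8)) = √(455698 + (71/2)*(-8)) = √(455698 - 284) = √455414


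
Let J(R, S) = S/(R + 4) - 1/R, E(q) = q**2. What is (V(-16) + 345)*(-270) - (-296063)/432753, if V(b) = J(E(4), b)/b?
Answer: -5160568892375/55392384 ≈ -93164.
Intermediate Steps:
J(R, S) = -1/R + S/(4 + R) (J(R, S) = S/(4 + R) - 1/R = -1/R + S/(4 + R))
V(b) = (-1/16 + b/20)/b (V(b) = ((-4 - 1*4**2 + 4**2*b)/((4**2)*(4 + 4**2)))/b = ((-4 - 1*16 + 16*b)/(16*(4 + 16)))/b = ((1/16)*(-4 - 16 + 16*b)/20)/b = ((1/16)*(1/20)*(-20 + 16*b))/b = (-1/16 + b/20)/b)
(V(-16) + 345)*(-270) - (-296063)/432753 = ((1/80)*(-5 + 4*(-16))/(-16) + 345)*(-270) - (-296063)/432753 = ((1/80)*(-1/16)*(-5 - 64) + 345)*(-270) - (-296063)/432753 = ((1/80)*(-1/16)*(-69) + 345)*(-270) - 1*(-296063/432753) = (69/1280 + 345)*(-270) + 296063/432753 = (441669/1280)*(-270) + 296063/432753 = -11925063/128 + 296063/432753 = -5160568892375/55392384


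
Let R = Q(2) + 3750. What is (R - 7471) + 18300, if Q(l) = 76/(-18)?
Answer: 131173/9 ≈ 14575.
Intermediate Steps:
Q(l) = -38/9 (Q(l) = 76*(-1/18) = -38/9)
R = 33712/9 (R = -38/9 + 3750 = 33712/9 ≈ 3745.8)
(R - 7471) + 18300 = (33712/9 - 7471) + 18300 = -33527/9 + 18300 = 131173/9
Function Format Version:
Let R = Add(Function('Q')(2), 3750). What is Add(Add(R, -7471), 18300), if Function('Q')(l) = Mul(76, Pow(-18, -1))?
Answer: Rational(131173, 9) ≈ 14575.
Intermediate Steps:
Function('Q')(l) = Rational(-38, 9) (Function('Q')(l) = Mul(76, Rational(-1, 18)) = Rational(-38, 9))
R = Rational(33712, 9) (R = Add(Rational(-38, 9), 3750) = Rational(33712, 9) ≈ 3745.8)
Add(Add(R, -7471), 18300) = Add(Add(Rational(33712, 9), -7471), 18300) = Add(Rational(-33527, 9), 18300) = Rational(131173, 9)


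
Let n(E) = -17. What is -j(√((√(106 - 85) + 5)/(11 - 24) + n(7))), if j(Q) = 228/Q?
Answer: 228*I*√13/√(226 + √21) ≈ 54.137*I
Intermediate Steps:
-j(√((√(106 - 85) + 5)/(11 - 24) + n(7))) = -228/(√((√(106 - 85) + 5)/(11 - 24) - 17)) = -228/(√((√21 + 5)/(-13) - 17)) = -228/(√((5 + √21)*(-1/13) - 17)) = -228/(√((-5/13 - √21/13) - 17)) = -228/(√(-226/13 - √21/13)) = -228/√(-226/13 - √21/13)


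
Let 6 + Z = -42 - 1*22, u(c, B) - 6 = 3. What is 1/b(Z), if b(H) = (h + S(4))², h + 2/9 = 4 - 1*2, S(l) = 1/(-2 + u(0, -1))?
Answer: 3969/14641 ≈ 0.27109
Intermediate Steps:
u(c, B) = 9 (u(c, B) = 6 + 3 = 9)
Z = -70 (Z = -6 + (-42 - 1*22) = -6 + (-42 - 22) = -6 - 64 = -70)
S(l) = ⅐ (S(l) = 1/(-2 + 9) = 1/7 = ⅐)
h = 16/9 (h = -2/9 + (4 - 1*2) = -2/9 + (4 - 2) = -2/9 + 2 = 16/9 ≈ 1.7778)
b(H) = 14641/3969 (b(H) = (16/9 + ⅐)² = (121/63)² = 14641/3969)
1/b(Z) = 1/(14641/3969) = 3969/14641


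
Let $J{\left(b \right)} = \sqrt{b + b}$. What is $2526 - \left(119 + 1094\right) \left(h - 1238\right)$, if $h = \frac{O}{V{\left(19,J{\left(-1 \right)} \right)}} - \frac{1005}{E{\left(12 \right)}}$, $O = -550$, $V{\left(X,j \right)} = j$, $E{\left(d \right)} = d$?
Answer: $\frac{6423235}{4} - 333575 i \sqrt{2} \approx 1.6058 \cdot 10^{6} - 4.7175 \cdot 10^{5} i$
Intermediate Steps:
$J{\left(b \right)} = \sqrt{2} \sqrt{b}$ ($J{\left(b \right)} = \sqrt{2 b} = \sqrt{2} \sqrt{b}$)
$h = - \frac{335}{4} + 275 i \sqrt{2}$ ($h = - \frac{550}{\sqrt{2} \sqrt{-1}} - \frac{1005}{12} = - \frac{550}{\sqrt{2} i} - \frac{335}{4} = - \frac{550}{i \sqrt{2}} - \frac{335}{4} = - 550 \left(- \frac{i \sqrt{2}}{2}\right) - \frac{335}{4} = 275 i \sqrt{2} - \frac{335}{4} = - \frac{335}{4} + 275 i \sqrt{2} \approx -83.75 + 388.91 i$)
$2526 - \left(119 + 1094\right) \left(h - 1238\right) = 2526 - \left(119 + 1094\right) \left(\left(- \frac{335}{4} + 275 i \sqrt{2}\right) - 1238\right) = 2526 - 1213 \left(- \frac{5287}{4} + 275 i \sqrt{2}\right) = 2526 - \left(- \frac{6413131}{4} + 333575 i \sqrt{2}\right) = 2526 + \left(\frac{6413131}{4} - 333575 i \sqrt{2}\right) = \frac{6423235}{4} - 333575 i \sqrt{2}$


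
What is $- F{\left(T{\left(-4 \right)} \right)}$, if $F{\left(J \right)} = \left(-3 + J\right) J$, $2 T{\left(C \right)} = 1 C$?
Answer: $-10$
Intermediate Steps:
$T{\left(C \right)} = \frac{C}{2}$ ($T{\left(C \right)} = \frac{1 C}{2} = \frac{C}{2}$)
$F{\left(J \right)} = J \left(-3 + J\right)$
$- F{\left(T{\left(-4 \right)} \right)} = - \frac{1}{2} \left(-4\right) \left(-3 + \frac{1}{2} \left(-4\right)\right) = - \left(-2\right) \left(-3 - 2\right) = - \left(-2\right) \left(-5\right) = \left(-1\right) 10 = -10$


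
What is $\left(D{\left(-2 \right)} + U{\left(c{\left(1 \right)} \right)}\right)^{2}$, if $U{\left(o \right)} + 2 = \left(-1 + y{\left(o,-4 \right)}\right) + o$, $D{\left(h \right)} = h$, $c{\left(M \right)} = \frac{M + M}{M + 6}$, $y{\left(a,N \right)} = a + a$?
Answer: $\frac{841}{49} \approx 17.163$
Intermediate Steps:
$y{\left(a,N \right)} = 2 a$
$c{\left(M \right)} = \frac{2 M}{6 + M}$
$U{\left(o \right)} = -3 + 3 o$ ($U{\left(o \right)} = -2 + \left(\left(-1 + 2 o\right) + o\right) = -2 + \left(-1 + 3 o\right) = -3 + 3 o$)
$\left(D{\left(-2 \right)} + U{\left(c{\left(1 \right)} \right)}\right)^{2} = \left(-2 - \left(3 - 3 \cdot 2 \cdot 1 \frac{1}{6 + 1}\right)\right)^{2} = \left(-2 - \left(3 - 3 \cdot 2 \cdot 1 \cdot \frac{1}{7}\right)\right)^{2} = \left(-2 + \left(-3 + 3 \cdot \frac{2}{7}\right)\right)^{2} = \left(-2 + \left(-3 + \frac{6}{7}\right)\right)^{2} = \left(-2 - \frac{15}{7}\right)^{2} = \left(- \frac{29}{7}\right)^{2} = \frac{841}{49}$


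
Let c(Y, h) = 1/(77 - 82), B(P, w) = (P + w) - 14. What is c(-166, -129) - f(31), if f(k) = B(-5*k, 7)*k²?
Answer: 778409/5 ≈ 1.5568e+5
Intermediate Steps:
B(P, w) = -14 + P + w
f(k) = k²*(-7 - 5*k) (f(k) = (-14 - 5*k + 7)*k² = (-7 - 5*k)*k² = k²*(-7 - 5*k))
c(Y, h) = -⅕ (c(Y, h) = 1/(-5) = -⅕)
c(-166, -129) - f(31) = -⅕ - 31²*(-7 - 5*31) = -⅕ - 961*(-7 - 155) = -⅕ - 961*(-162) = -⅕ - 1*(-155682) = -⅕ + 155682 = 778409/5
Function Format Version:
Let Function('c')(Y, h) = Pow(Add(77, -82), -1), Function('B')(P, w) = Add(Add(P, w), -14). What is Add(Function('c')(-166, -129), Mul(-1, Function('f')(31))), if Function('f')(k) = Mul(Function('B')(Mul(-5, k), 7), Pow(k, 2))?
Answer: Rational(778409, 5) ≈ 1.5568e+5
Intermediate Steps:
Function('B')(P, w) = Add(-14, P, w)
Function('f')(k) = Mul(Pow(k, 2), Add(-7, Mul(-5, k))) (Function('f')(k) = Mul(Add(-14, Mul(-5, k), 7), Pow(k, 2)) = Mul(Add(-7, Mul(-5, k)), Pow(k, 2)) = Mul(Pow(k, 2), Add(-7, Mul(-5, k))))
Function('c')(Y, h) = Rational(-1, 5) (Function('c')(Y, h) = Pow(-5, -1) = Rational(-1, 5))
Add(Function('c')(-166, -129), Mul(-1, Function('f')(31))) = Add(Rational(-1, 5), Mul(-1, Mul(Pow(31, 2), Add(-7, Mul(-5, 31))))) = Add(Rational(-1, 5), Mul(-1, Mul(961, Add(-7, -155)))) = Add(Rational(-1, 5), Mul(-1, Mul(961, -162))) = Add(Rational(-1, 5), Mul(-1, -155682)) = Add(Rational(-1, 5), 155682) = Rational(778409, 5)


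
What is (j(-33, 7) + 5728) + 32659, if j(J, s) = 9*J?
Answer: 38090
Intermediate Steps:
(j(-33, 7) + 5728) + 32659 = (9*(-33) + 5728) + 32659 = (-297 + 5728) + 32659 = 5431 + 32659 = 38090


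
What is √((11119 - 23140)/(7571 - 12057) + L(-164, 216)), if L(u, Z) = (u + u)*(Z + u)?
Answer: I*√343184360770/4486 ≈ 130.59*I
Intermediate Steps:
L(u, Z) = 2*u*(Z + u) (L(u, Z) = (2*u)*(Z + u) = 2*u*(Z + u))
√((11119 - 23140)/(7571 - 12057) + L(-164, 216)) = √((11119 - 23140)/(7571 - 12057) + 2*(-164)*(216 - 164)) = √(-12021/(-4486) + 2*(-164)*52) = √(-12021*(-1/4486) - 17056) = √(12021/4486 - 17056) = √(-76501195/4486) = I*√343184360770/4486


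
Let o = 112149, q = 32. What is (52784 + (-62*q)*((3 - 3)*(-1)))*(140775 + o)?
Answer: 13350340416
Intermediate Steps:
(52784 + (-62*q)*((3 - 3)*(-1)))*(140775 + o) = (52784 + (-62*32)*((3 - 3)*(-1)))*(140775 + 112149) = (52784 - 0*(-1))*252924 = (52784 - 1984*0)*252924 = (52784 + 0)*252924 = 52784*252924 = 13350340416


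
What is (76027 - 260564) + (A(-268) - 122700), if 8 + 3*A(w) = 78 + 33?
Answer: -921608/3 ≈ -3.0720e+5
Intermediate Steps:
A(w) = 103/3 (A(w) = -8/3 + (78 + 33)/3 = -8/3 + (⅓)*111 = -8/3 + 37 = 103/3)
(76027 - 260564) + (A(-268) - 122700) = (76027 - 260564) + (103/3 - 122700) = -184537 - 367997/3 = -921608/3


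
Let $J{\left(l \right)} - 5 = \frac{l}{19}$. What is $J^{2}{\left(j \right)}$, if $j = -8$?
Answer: $\frac{7569}{361} \approx 20.967$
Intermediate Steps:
$J{\left(l \right)} = 5 + \frac{l}{19}$
$J^{2}{\left(j \right)} = \left(5 + \frac{1}{19} \left(-8\right)\right)^{2} = \left(5 - \frac{8}{19}\right)^{2} = \left(\frac{87}{19}\right)^{2} = \frac{7569}{361}$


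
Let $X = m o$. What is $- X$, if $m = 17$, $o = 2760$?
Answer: $-46920$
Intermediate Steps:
$X = 46920$ ($X = 17 \cdot 2760 = 46920$)
$- X = \left(-1\right) 46920 = -46920$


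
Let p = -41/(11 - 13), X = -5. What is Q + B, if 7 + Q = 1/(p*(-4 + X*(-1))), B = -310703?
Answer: -12739108/41 ≈ -3.1071e+5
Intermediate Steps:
p = 41/2 (p = -41/(-2) = -1/2*(-41) = 41/2 ≈ 20.500)
Q = -285/41 (Q = -7 + 1/(41*(-4 - 5*(-1))/2) = -7 + 1/(41*(-4 + 5)/2) = -7 + 1/((41/2)*1) = -7 + 1/(41/2) = -7 + 2/41 = -285/41 ≈ -6.9512)
Q + B = -285/41 - 310703 = -12739108/41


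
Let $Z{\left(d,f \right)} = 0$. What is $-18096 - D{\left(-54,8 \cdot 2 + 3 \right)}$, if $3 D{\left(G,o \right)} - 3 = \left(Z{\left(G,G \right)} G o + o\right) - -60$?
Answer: $- \frac{54370}{3} \approx -18123.0$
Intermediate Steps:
$D{\left(G,o \right)} = 21 + \frac{o}{3}$ ($D{\left(G,o \right)} = 1 + \frac{\left(0 G o + o\right) - -60}{3} = 1 + \frac{\left(0 o + o\right) + 60}{3} = 1 + \frac{\left(0 + o\right) + 60}{3} = 1 + \frac{o + 60}{3} = 1 + \frac{60 + o}{3} = 1 + \left(20 + \frac{o}{3}\right) = 21 + \frac{o}{3}$)
$-18096 - D{\left(-54,8 \cdot 2 + 3 \right)} = -18096 - \left(21 + \frac{8 \cdot 2 + 3}{3}\right) = -18096 - \left(21 + \frac{16 + 3}{3}\right) = -18096 - \left(21 + \frac{1}{3} \cdot 19\right) = -18096 - \left(21 + \frac{19}{3}\right) = -18096 - \frac{82}{3} = - \frac{54370}{3}$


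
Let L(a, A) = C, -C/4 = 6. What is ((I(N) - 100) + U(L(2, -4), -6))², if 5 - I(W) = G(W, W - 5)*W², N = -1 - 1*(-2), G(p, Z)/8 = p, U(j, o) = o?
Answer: 11881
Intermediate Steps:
C = -24 (C = -4*6 = -24)
L(a, A) = -24
G(p, Z) = 8*p
N = 1 (N = -1 + 2 = 1)
I(W) = 5 - 8*W³ (I(W) = 5 - 8*W*W² = 5 - 8*W³)
((I(N) - 100) + U(L(2, -4), -6))² = (((5 - 8*1³) - 100) - 6)² = (((5 - 8*1) - 100) - 6)² = (((5 - 8) - 100) - 6)² = ((-3 - 100) - 6)² = (-103 - 6)² = (-109)² = 11881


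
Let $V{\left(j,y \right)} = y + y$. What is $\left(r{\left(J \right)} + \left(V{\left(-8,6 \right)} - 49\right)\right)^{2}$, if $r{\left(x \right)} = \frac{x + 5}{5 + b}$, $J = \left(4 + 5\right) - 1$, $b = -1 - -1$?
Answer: $\frac{29584}{25} \approx 1183.4$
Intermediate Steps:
$V{\left(j,y \right)} = 2 y$
$b = 0$ ($b = -1 + 1 = 0$)
$J = 8$ ($J = 9 - 1 = 8$)
$r{\left(x \right)} = 1 + \frac{x}{5}$ ($r{\left(x \right)} = \frac{x + 5}{5 + 0} = \frac{5 + x}{5} = \left(5 + x\right) \frac{1}{5} = 1 + \frac{x}{5}$)
$\left(r{\left(J \right)} + \left(V{\left(-8,6 \right)} - 49\right)\right)^{2} = \left(\left(1 + \frac{1}{5} \cdot 8\right) + \left(2 \cdot 6 - 49\right)\right)^{2} = \left(\left(1 + \frac{8}{5}\right) + \left(12 - 49\right)\right)^{2} = \left(\frac{13}{5} - 37\right)^{2} = \left(- \frac{172}{5}\right)^{2} = \frac{29584}{25}$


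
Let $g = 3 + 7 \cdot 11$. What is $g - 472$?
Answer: $-392$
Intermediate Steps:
$g = 80$ ($g = 3 + 77 = 80$)
$g - 472 = 80 - 472 = -392$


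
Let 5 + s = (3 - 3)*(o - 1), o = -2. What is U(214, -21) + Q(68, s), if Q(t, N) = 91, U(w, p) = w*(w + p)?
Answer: 41393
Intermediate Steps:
s = -5 (s = -5 + (3 - 3)*(-2 - 1) = -5 + 0*(-3) = -5 + 0 = -5)
U(w, p) = w*(p + w)
U(214, -21) + Q(68, s) = 214*(-21 + 214) + 91 = 214*193 + 91 = 41302 + 91 = 41393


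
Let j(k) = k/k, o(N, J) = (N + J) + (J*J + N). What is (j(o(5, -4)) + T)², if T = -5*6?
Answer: 841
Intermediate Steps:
o(N, J) = J + J² + 2*N (o(N, J) = (J + N) + (J² + N) = (J + N) + (N + J²) = J + J² + 2*N)
T = -30
j(k) = 1
(j(o(5, -4)) + T)² = (1 - 30)² = (-29)² = 841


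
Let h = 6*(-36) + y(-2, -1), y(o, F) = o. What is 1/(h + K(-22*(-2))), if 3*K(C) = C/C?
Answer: -3/653 ≈ -0.0045942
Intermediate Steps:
K(C) = 1/3 (K(C) = (C/C)/3 = (1/3)*1 = 1/3)
h = -218 (h = 6*(-36) - 2 = -216 - 2 = -218)
1/(h + K(-22*(-2))) = 1/(-218 + 1/3) = 1/(-653/3) = -3/653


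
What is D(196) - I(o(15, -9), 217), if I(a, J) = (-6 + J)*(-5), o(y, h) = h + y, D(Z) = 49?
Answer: 1104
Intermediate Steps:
I(a, J) = 30 - 5*J
D(196) - I(o(15, -9), 217) = 49 - (30 - 5*217) = 49 - (30 - 1085) = 49 - 1*(-1055) = 49 + 1055 = 1104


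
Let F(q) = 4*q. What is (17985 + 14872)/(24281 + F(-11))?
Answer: 32857/24237 ≈ 1.3557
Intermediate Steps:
(17985 + 14872)/(24281 + F(-11)) = (17985 + 14872)/(24281 + 4*(-11)) = 32857/(24281 - 44) = 32857/24237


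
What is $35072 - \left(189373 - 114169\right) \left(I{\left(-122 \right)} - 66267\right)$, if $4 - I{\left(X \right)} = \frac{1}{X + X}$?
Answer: $\frac{303979922363}{61} \approx 4.9833 \cdot 10^{9}$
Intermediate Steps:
$I{\left(X \right)} = 4 - \frac{1}{2 X}$ ($I{\left(X \right)} = 4 - \frac{1}{X + X} = 4 - \frac{1}{2 X}$)
$35072 - \left(189373 - 114169\right) \left(I{\left(-122 \right)} - 66267\right) = 35072 - \left(189373 - 114169\right) \left(\left(4 - \frac{1}{2 \left(-122\right)}\right) - 66267\right) = 35072 - 75204 \left(\left(4 - - \frac{1}{244}\right) - 66267\right) = 35072 - 75204 \left(\left(4 + \frac{1}{244}\right) - 66267\right) = 35072 - 75204 \left(\frac{977}{244} - 66267\right) = 35072 - 75204 \left(- \frac{16168171}{244}\right) = 35072 - - \frac{303977782971}{61} = 35072 + \frac{303977782971}{61} = \frac{303979922363}{61}$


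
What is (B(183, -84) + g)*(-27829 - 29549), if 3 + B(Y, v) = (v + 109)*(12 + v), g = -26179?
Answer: 1605551196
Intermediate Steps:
B(Y, v) = -3 + (12 + v)*(109 + v) (B(Y, v) = -3 + (v + 109)*(12 + v) = -3 + (109 + v)*(12 + v) = -3 + (12 + v)*(109 + v))
(B(183, -84) + g)*(-27829 - 29549) = ((1305 + (-84)**2 + 121*(-84)) - 26179)*(-27829 - 29549) = ((1305 + 7056 - 10164) - 26179)*(-57378) = (-1803 - 26179)*(-57378) = -27982*(-57378) = 1605551196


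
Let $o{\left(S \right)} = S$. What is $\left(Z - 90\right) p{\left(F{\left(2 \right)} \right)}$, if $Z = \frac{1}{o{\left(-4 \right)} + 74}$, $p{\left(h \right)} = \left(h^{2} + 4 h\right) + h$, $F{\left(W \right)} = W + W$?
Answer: $- \frac{113382}{35} \approx -3239.5$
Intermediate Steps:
$F{\left(W \right)} = 2 W$
$p{\left(h \right)} = h^{2} + 5 h$
$Z = \frac{1}{70}$ ($Z = \frac{1}{-4 + 74} = \frac{1}{70} \approx 0.014286$)
$\left(Z - 90\right) p{\left(F{\left(2 \right)} \right)} = \left(\frac{1}{70} - 90\right) 2 \cdot 2 \left(5 + 2 \cdot 2\right) = \left(\frac{1}{70} - 90\right) 4 \left(5 + 4\right) = - \frac{6299 \cdot 4 \cdot 9}{70} = \left(- \frac{6299}{70}\right) 36 = - \frac{113382}{35}$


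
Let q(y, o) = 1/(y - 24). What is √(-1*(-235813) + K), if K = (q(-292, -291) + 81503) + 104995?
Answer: 35*√8606181/158 ≈ 649.85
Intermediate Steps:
q(y, o) = 1/(-24 + y)
K = 58933367/316 (K = (1/(-24 - 292) + 81503) + 104995 = (1/(-316) + 81503) + 104995 = (-1/316 + 81503) + 104995 = 25754947/316 + 104995 = 58933367/316 ≈ 1.8650e+5)
√(-1*(-235813) + K) = √(-1*(-235813) + 58933367/316) = √(235813 + 58933367/316) = √(133450275/316) = 35*√8606181/158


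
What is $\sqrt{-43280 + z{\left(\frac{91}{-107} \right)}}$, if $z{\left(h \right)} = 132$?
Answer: $2 i \sqrt{10787} \approx 207.72 i$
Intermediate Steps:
$\sqrt{-43280 + z{\left(\frac{91}{-107} \right)}} = \sqrt{-43280 + 132} = \sqrt{-43148} = 2 i \sqrt{10787}$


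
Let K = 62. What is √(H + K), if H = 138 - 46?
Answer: √154 ≈ 12.410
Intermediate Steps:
H = 92
√(H + K) = √(92 + 62) = √154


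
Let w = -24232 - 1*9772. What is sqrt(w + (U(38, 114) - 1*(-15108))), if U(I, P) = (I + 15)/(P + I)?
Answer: I*sqrt(109141282)/76 ≈ 137.46*I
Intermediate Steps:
U(I, P) = (15 + I)/(I + P)
w = -34004 (w = -24232 - 9772 = -34004)
sqrt(w + (U(38, 114) - 1*(-15108))) = sqrt(-34004 + ((15 + 38)/(38 + 114) - 1*(-15108))) = sqrt(-34004 + (53/152 + 15108)) = sqrt(-34004 + 2296469/152) = sqrt(-2872139/152) = I*sqrt(109141282)/76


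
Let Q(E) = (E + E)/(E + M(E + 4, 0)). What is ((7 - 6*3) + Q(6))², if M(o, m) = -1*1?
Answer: 1849/25 ≈ 73.960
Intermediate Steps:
M(o, m) = -1
Q(E) = 2*E/(-1 + E) (Q(E) = (E + E)/(E - 1) = (2*E)/(-1 + E) = 2*E/(-1 + E))
((7 - 6*3) + Q(6))² = ((7 - 6*3) + 2*6/(-1 + 6))² = ((7 - 18) + 2*6/5)² = (-11 + 2*6*(⅕))² = (-11 + 12/5)² = (-43/5)² = 1849/25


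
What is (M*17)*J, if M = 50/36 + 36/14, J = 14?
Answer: 8483/9 ≈ 942.56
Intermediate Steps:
M = 499/126 (M = 50*(1/36) + 36*(1/14) = 25/18 + 18/7 = 499/126 ≈ 3.9603)
(M*17)*J = ((499/126)*17)*14 = (8483/126)*14 = 8483/9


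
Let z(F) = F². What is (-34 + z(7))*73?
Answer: 1095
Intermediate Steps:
(-34 + z(7))*73 = (-34 + 7²)*73 = (-34 + 49)*73 = 15*73 = 1095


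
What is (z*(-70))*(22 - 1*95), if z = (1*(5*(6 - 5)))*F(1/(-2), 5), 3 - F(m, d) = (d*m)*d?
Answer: 396025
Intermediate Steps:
F(m, d) = 3 - m*d² (F(m, d) = 3 - d*m*d = 3 - m*d²)
z = 155/2 (z = (1*(5*(6 - 5)))*(3 - 1*5²/(-2)) = (1*(5*1))*(3 - 1*(-½)*25) = (1*5)*(3 + 25/2) = 5*(31/2) = 155/2 ≈ 77.500)
(z*(-70))*(22 - 1*95) = ((155/2)*(-70))*(22 - 1*95) = -5425*(22 - 95) = -5425*(-73) = 396025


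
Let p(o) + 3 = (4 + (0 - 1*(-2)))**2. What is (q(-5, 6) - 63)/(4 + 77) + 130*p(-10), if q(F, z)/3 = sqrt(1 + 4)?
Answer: 38603/9 + sqrt(5)/27 ≈ 4289.3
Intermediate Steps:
q(F, z) = 3*sqrt(5) (q(F, z) = 3*sqrt(1 + 4) = 3*sqrt(5))
p(o) = 33 (p(o) = -3 + (4 + (0 - 1*(-2)))**2 = -3 + (4 + (0 + 2))**2 = -3 + (4 + 2)**2 = -3 + 6**2 = -3 + 36 = 33)
(q(-5, 6) - 63)/(4 + 77) + 130*p(-10) = (3*sqrt(5) - 63)/(4 + 77) + 130*33 = (-63 + 3*sqrt(5))/81 + 4290 = (-63 + 3*sqrt(5))*(1/81) + 4290 = (-7/9 + sqrt(5)/27) + 4290 = 38603/9 + sqrt(5)/27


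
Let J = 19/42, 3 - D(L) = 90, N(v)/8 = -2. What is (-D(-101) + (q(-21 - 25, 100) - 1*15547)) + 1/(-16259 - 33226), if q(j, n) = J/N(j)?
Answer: -57122949343/3694880 ≈ -15460.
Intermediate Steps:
N(v) = -16 (N(v) = 8*(-2) = -16)
D(L) = -87 (D(L) = 3 - 1*90 = 3 - 90 = -87)
J = 19/42 (J = 19*(1/42) = 19/42 ≈ 0.45238)
q(j, n) = -19/672 (q(j, n) = (19/42)/(-16) = (19/42)*(-1/16) = -19/672)
(-D(-101) + (q(-21 - 25, 100) - 1*15547)) + 1/(-16259 - 33226) = (-1*(-87) + (-19/672 - 1*15547)) + 1/(-16259 - 33226) = (87 + (-19/672 - 15547)) + 1/(-49485) = (87 - 10447603/672) - 1/49485 = -10389139/672 - 1/49485 = -57122949343/3694880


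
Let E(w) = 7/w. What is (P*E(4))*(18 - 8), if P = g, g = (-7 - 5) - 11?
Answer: -805/2 ≈ -402.50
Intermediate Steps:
g = -23 (g = -12 - 11 = -23)
P = -23
(P*E(4))*(18 - 8) = (-161/4)*(18 - 8) = -161/4*10 = -805/2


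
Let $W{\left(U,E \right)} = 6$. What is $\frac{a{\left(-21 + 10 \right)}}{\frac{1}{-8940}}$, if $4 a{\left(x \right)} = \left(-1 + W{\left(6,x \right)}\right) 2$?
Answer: $-22350$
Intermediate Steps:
$a{\left(x \right)} = \frac{5}{2}$ ($a{\left(x \right)} = \frac{\left(-1 + 6\right) 2}{4} = \frac{5 \cdot 2}{4} = \frac{1}{4} \cdot 10 = \frac{5}{2}$)
$\frac{a{\left(-21 + 10 \right)}}{\frac{1}{-8940}} = \frac{5}{2 \frac{1}{-8940}} = \frac{5}{2 \left(- \frac{1}{8940}\right)} = \frac{5}{2} \left(-8940\right) = -22350$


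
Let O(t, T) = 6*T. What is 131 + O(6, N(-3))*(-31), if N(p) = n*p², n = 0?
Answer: 131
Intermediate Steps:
N(p) = 0 (N(p) = 0*p² = 0)
131 + O(6, N(-3))*(-31) = 131 + (6*0)*(-31) = 131 + 0*(-31) = 131 + 0 = 131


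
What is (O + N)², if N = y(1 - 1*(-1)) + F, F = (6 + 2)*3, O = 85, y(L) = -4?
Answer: 11025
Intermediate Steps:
F = 24 (F = 8*3 = 24)
N = 20 (N = -4 + 24 = 20)
(O + N)² = (85 + 20)² = 105² = 11025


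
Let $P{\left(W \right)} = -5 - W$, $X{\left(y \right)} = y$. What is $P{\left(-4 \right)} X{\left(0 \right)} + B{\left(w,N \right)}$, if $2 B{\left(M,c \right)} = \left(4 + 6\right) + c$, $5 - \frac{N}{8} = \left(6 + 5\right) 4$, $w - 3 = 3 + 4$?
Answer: $-151$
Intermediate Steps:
$w = 10$ ($w = 3 + \left(3 + 4\right) = 3 + 7 = 10$)
$N = -312$ ($N = 40 - 8 \left(6 + 5\right) 4 = 40 - 8 \cdot 11 \cdot 4 = 40 - 352 = -312$)
$B{\left(M,c \right)} = 5 + \frac{c}{2}$ ($B{\left(M,c \right)} = \frac{\left(4 + 6\right) + c}{2} = \frac{10 + c}{2} = 5 + \frac{c}{2}$)
$P{\left(-4 \right)} X{\left(0 \right)} + B{\left(w,N \right)} = \left(-5 - -4\right) 0 + \left(5 + \frac{1}{2} \left(-312\right)\right) = \left(-5 + 4\right) 0 + \left(5 - 156\right) = \left(-1\right) 0 - 151 = 0 - 151 = -151$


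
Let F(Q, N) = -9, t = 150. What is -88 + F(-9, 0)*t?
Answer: -1438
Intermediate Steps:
-88 + F(-9, 0)*t = -88 - 9*150 = -88 - 1350 = -1438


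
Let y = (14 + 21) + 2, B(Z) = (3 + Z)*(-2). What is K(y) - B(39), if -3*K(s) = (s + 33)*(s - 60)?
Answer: 1862/3 ≈ 620.67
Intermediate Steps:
B(Z) = -6 - 2*Z
y = 37 (y = 35 + 2 = 37)
K(s) = -(-60 + s)*(33 + s)/3 (K(s) = -(s + 33)*(s - 60)/3 = -(33 + s)*(-60 + s)/3 = -(-60 + s)*(33 + s)/3)
K(y) - B(39) = (660 + 9*37 - 1/3*37**2) - (-6 - 2*39) = (660 + 333 - 1/3*1369) - (-6 - 78) = (660 + 333 - 1369/3) - 1*(-84) = 1610/3 + 84 = 1862/3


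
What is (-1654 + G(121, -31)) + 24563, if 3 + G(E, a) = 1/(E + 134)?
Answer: 5841031/255 ≈ 22906.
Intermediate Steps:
G(E, a) = -3 + 1/(134 + E) (G(E, a) = -3 + 1/(E + 134) = -3 + 1/(134 + E))
(-1654 + G(121, -31)) + 24563 = (-1654 + (-401 - 3*121)/(134 + 121)) + 24563 = (-1654 + (-401 - 363)/255) + 24563 = (-1654 + (1/255)*(-764)) + 24563 = (-1654 - 764/255) + 24563 = -422534/255 + 24563 = 5841031/255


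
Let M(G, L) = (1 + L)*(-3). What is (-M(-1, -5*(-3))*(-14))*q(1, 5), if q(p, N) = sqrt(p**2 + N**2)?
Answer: -672*sqrt(26) ≈ -3426.5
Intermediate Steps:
q(p, N) = sqrt(N**2 + p**2)
M(G, L) = -3 - 3*L
(-M(-1, -5*(-3))*(-14))*q(1, 5) = (-(-3 - (-15)*(-3))*(-14))*sqrt(5**2 + 1**2) = (-(-3 - 3*15)*(-14))*sqrt(25 + 1) = (-(-3 - 45)*(-14))*sqrt(26) = (-1*(-48)*(-14))*sqrt(26) = (48*(-14))*sqrt(26) = -672*sqrt(26)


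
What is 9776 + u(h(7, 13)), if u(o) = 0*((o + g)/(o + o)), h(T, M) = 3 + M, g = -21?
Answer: 9776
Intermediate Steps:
u(o) = 0 (u(o) = 0*((o - 21)/(o + o)) = 0*((-21 + o)/((2*o))) = 0*((-21 + o)*(1/(2*o))) = 0*((-21 + o)/(2*o)) = 0)
9776 + u(h(7, 13)) = 9776 + 0 = 9776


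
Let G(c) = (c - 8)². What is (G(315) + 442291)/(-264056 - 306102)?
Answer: -268270/285079 ≈ -0.94104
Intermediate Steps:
G(c) = (-8 + c)²
(G(315) + 442291)/(-264056 - 306102) = ((-8 + 315)² + 442291)/(-264056 - 306102) = (307² + 442291)/(-570158) = (94249 + 442291)*(-1/570158) = 536540*(-1/570158) = -268270/285079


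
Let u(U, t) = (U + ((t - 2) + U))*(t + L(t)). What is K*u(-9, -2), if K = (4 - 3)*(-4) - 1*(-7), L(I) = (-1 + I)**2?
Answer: -462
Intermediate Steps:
K = 3 (K = 1*(-4) + 7 = -4 + 7 = 3)
u(U, t) = (t + (-1 + t)**2)*(-2 + t + 2*U) (u(U, t) = (U + ((t - 2) + U))*(t + (-1 + t)**2) = (U + ((-2 + t) + U))*(t + (-1 + t)**2) = (U + (-2 + U + t))*(t + (-1 + t)**2) = (-2 + t + 2*U)*(t + (-1 + t)**2) = (t + (-1 + t)**2)*(-2 + t + 2*U))
K*u(-9, -2) = 3*(-2 + (-2)**3 - 3*(-2)**2 + 2*(-9) + 3*(-2) - 2*(-9)*(-2) + 2*(-9)*(-2)**2) = 3*(-2 - 8 - 3*4 - 18 - 6 - 36 + 2*(-9)*4) = 3*(-2 - 8 - 12 - 18 - 6 - 36 - 72) = 3*(-154) = -462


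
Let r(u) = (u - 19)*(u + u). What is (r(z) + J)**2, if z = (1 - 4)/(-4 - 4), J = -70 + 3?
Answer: 6713281/1024 ≈ 6555.9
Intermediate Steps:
J = -67
z = 3/8 (z = -3/(-8) = -3*(-1/8) = 3/8 ≈ 0.37500)
r(u) = 2*u*(-19 + u) (r(u) = (-19 + u)*(2*u) = 2*u*(-19 + u))
(r(z) + J)**2 = (2*(3/8)*(-19 + 3/8) - 67)**2 = (2*(3/8)*(-149/8) - 67)**2 = (-447/32 - 67)**2 = (-2591/32)**2 = 6713281/1024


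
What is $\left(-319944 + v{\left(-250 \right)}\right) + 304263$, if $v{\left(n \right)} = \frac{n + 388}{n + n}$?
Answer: $- \frac{3920319}{250} \approx -15681.0$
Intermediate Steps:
$v{\left(n \right)} = \frac{388 + n}{2 n}$
$\left(-319944 + v{\left(-250 \right)}\right) + 304263 = \left(-319944 + \frac{388 - 250}{2 \left(-250\right)}\right) + 304263 = \left(-319944 + \frac{1}{2} \left(- \frac{1}{250}\right) 138\right) + 304263 = \left(-319944 - \frac{69}{250}\right) + 304263 = - \frac{79986069}{250} + 304263 = - \frac{3920319}{250}$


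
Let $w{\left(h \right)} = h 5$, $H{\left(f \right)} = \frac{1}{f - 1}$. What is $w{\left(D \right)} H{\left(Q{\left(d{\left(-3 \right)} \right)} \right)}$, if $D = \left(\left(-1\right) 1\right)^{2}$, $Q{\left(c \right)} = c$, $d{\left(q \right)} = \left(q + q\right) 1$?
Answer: $- \frac{5}{7} \approx -0.71429$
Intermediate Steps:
$d{\left(q \right)} = 2 q$ ($d{\left(q \right)} = 2 q 1 = 2 q$)
$D = 1$ ($D = \left(-1\right)^{2} = 1$)
$H{\left(f \right)} = \frac{1}{-1 + f}$
$w{\left(h \right)} = 5 h$
$w{\left(D \right)} H{\left(Q{\left(d{\left(-3 \right)} \right)} \right)} = \frac{5 \cdot 1}{-1 + 2 \left(-3\right)} = \frac{5}{-1 - 6} = \frac{5}{-7} = 5 \left(- \frac{1}{7}\right) = - \frac{5}{7}$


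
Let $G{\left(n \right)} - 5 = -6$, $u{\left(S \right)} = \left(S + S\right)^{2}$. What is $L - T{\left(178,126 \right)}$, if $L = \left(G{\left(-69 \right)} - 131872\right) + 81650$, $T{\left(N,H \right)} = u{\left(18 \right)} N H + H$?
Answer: $-29117037$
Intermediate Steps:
$u{\left(S \right)} = 4 S^{2}$ ($u{\left(S \right)} = \left(2 S\right)^{2} = 4 S^{2}$)
$T{\left(N,H \right)} = H + 1296 H N$ ($T{\left(N,H \right)} = 4 \cdot 18^{2} N H + H = 4 \cdot 324 N H + H = 1296 N H + H = 1296 H N + H = H + 1296 H N$)
$G{\left(n \right)} = -1$ ($G{\left(n \right)} = 5 - 6 = -1$)
$L = -50223$ ($L = \left(-1 - 131872\right) + 81650 = -131873 + 81650 = -50223$)
$L - T{\left(178,126 \right)} = -50223 - 126 \left(1 + 1296 \cdot 178\right) = -50223 - 126 \left(1 + 230688\right) = -50223 - 126 \cdot 230689 = -50223 - 29066814 = -29117037$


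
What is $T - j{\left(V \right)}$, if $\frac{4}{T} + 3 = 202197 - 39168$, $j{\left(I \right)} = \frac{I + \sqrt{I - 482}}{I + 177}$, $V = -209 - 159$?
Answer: $- \frac{29996402}{15568983} + \frac{5 i \sqrt{34}}{191} \approx -1.9267 + 0.15264 i$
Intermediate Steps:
$V = -368$ ($V = -209 - 159 = -368$)
$j{\left(I \right)} = \frac{I + \sqrt{-482 + I}}{177 + I}$
$T = \frac{2}{81513}$ ($T = \frac{4}{-3 + \left(202197 - 39168\right)} = \frac{4}{-3 + 163029} = \frac{4}{163026} = 4 \cdot \frac{1}{163026} = \frac{2}{81513} \approx 2.4536 \cdot 10^{-5}$)
$T - j{\left(V \right)} = \frac{2}{81513} - \frac{-368 + \sqrt{-482 - 368}}{177 - 368} = \frac{2}{81513} - \frac{-368 + \sqrt{-850}}{-191} = \frac{2}{81513} - - \frac{-368 + 5 i \sqrt{34}}{191} = \frac{2}{81513} - \left(\frac{368}{191} - \frac{5 i \sqrt{34}}{191}\right) = - \frac{29996402}{15568983} + \frac{5 i \sqrt{34}}{191}$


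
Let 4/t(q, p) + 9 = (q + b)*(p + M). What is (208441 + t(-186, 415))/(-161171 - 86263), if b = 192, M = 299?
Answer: -891085279/1057780350 ≈ -0.84241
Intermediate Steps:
t(q, p) = 4/(-9 + (192 + q)*(299 + p)) (t(q, p) = 4/(-9 + (q + 192)*(p + 299)) = 4/(-9 + (192 + q)*(299 + p)))
(208441 + t(-186, 415))/(-161171 - 86263) = (208441 + 4/(57399 + 192*415 + 299*(-186) + 415*(-186)))/(-161171 - 86263) = (208441 + 4/(57399 + 79680 - 55614 - 77190))/(-247434) = (208441 + 4/4275)*(-1/247434) = (891085279/4275)*(-1/247434) = -891085279/1057780350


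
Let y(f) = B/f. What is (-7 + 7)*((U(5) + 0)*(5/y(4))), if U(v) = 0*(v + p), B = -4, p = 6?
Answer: 0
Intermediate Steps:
U(v) = 0 (U(v) = 0*(v + 6) = 0*(6 + v) = 0)
y(f) = -4/f
(-7 + 7)*((U(5) + 0)*(5/y(4))) = (-7 + 7)*((0 + 0)*(5/((-4/4)))) = 0*(0*(5/((-4*¼)))) = 0*(0*(5/(-1))) = 0*(0*(5*(-1))) = 0*(0*(-5)) = 0*0 = 0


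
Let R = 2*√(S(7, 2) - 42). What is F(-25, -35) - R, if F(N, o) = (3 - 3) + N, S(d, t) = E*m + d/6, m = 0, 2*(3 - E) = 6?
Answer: -25 - 7*I*√30/3 ≈ -25.0 - 12.78*I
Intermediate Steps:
E = 0 (E = 3 - ½*6 = 3 - 3 = 0)
S(d, t) = d/6 (S(d, t) = 0*0 + d/6 = 0 + d*(⅙) = 0 + d/6 = d/6)
F(N, o) = N (F(N, o) = 0 + N = N)
R = 7*I*√30/3 (R = 2*√((⅙)*7 - 42) = 2*√(7/6 - 42) = 2*√(-245/6) = 2*(7*I*√30/6) = 7*I*√30/3 ≈ 12.78*I)
F(-25, -35) - R = -25 - 7*I*√30/3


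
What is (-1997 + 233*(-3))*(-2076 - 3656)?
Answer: 15453472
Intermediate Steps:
(-1997 + 233*(-3))*(-2076 - 3656) = (-1997 - 699)*(-5732) = -2696*(-5732) = 15453472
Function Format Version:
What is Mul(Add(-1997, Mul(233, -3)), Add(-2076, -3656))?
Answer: 15453472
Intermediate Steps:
Mul(Add(-1997, Mul(233, -3)), Add(-2076, -3656)) = Mul(Add(-1997, -699), -5732) = Mul(-2696, -5732) = 15453472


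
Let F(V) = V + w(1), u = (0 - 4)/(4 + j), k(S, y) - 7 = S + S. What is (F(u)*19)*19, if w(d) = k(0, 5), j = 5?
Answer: 21299/9 ≈ 2366.6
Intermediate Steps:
k(S, y) = 7 + 2*S (k(S, y) = 7 + (S + S) = 7 + 2*S)
u = -4/9 (u = (0 - 4)/(4 + 5) = -4/9 ≈ -0.44444)
w(d) = 7 (w(d) = 7 + 2*0 = 7 + 0 = 7)
F(V) = 7 + V (F(V) = V + 7 = 7 + V)
(F(u)*19)*19 = ((7 - 4/9)*19)*19 = ((59/9)*19)*19 = (1121/9)*19 = 21299/9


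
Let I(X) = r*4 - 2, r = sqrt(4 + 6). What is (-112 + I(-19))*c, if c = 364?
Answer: -41496 + 1456*sqrt(10) ≈ -36892.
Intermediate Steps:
r = sqrt(10) ≈ 3.1623
I(X) = -2 + 4*sqrt(10) (I(X) = sqrt(10)*4 - 2 = 4*sqrt(10) - 2 = -2 + 4*sqrt(10))
(-112 + I(-19))*c = (-112 + (-2 + 4*sqrt(10)))*364 = (-114 + 4*sqrt(10))*364 = -41496 + 1456*sqrt(10)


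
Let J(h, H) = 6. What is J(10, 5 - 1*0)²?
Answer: 36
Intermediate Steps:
J(10, 5 - 1*0)² = 6² = 36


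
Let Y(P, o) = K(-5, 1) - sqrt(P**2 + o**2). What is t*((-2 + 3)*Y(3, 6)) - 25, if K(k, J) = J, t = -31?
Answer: -56 + 93*sqrt(5) ≈ 151.95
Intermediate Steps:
Y(P, o) = 1 - sqrt(P**2 + o**2)
t*((-2 + 3)*Y(3, 6)) - 25 = -31*(-2 + 3)*(1 - sqrt(3**2 + 6**2)) - 25 = -31*(1 - sqrt(9 + 36)) - 25 = -31*(1 - sqrt(45)) - 25 = -31*(1 - 3*sqrt(5)) - 25 = (-31 + 93*sqrt(5)) - 25 = -56 + 93*sqrt(5)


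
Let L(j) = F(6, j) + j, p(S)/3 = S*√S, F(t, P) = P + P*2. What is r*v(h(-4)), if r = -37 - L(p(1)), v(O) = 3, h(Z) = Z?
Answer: -147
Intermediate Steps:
F(t, P) = 3*P (F(t, P) = P + 2*P = 3*P)
p(S) = 3*S^(3/2) (p(S) = 3*(S*√S) = 3*S^(3/2))
L(j) = 4*j (L(j) = 3*j + j = 4*j)
r = -49 (r = -37 - 4*3*1^(3/2) = -37 - 4*3*1 = -37 - 4*3 = -37 - 1*12 = -37 - 12 = -49)
r*v(h(-4)) = -49*3 = -147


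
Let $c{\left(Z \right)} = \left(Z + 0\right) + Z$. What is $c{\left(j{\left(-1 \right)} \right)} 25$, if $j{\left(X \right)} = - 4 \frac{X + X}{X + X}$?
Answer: $-200$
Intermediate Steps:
$j{\left(X \right)} = -4$ ($j{\left(X \right)} = - 4 \frac{2 X}{2 X} = - 4 \cdot 2 X \frac{1}{2 X} = \left(-4\right) 1 = -4$)
$c{\left(Z \right)} = 2 Z$ ($c{\left(Z \right)} = Z + Z = 2 Z$)
$c{\left(j{\left(-1 \right)} \right)} 25 = 2 \left(-4\right) 25 = \left(-8\right) 25 = -200$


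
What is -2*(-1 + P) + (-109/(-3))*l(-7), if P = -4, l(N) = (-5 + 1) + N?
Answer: -1169/3 ≈ -389.67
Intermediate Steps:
l(N) = -4 + N
-2*(-1 + P) + (-109/(-3))*l(-7) = -2*(-1 - 4) + (-109/(-3))*(-4 - 7) = -2*(-5) - 109*(-⅓)*(-11) = 10 + (109/3)*(-11) = 10 - 1199/3 = -1169/3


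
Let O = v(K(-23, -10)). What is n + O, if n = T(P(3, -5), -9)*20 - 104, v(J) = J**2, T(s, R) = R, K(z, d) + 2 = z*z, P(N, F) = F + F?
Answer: 277445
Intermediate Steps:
P(N, F) = 2*F
K(z, d) = -2 + z**2 (K(z, d) = -2 + z*z = -2 + z**2)
n = -284 (n = -9*20 - 104 = -180 - 104 = -284)
O = 277729 (O = (-2 + (-23)**2)**2 = (-2 + 529)**2 = 527**2 = 277729)
n + O = -284 + 277729 = 277445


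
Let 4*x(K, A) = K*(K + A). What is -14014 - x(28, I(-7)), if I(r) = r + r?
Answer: -14112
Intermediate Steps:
I(r) = 2*r
x(K, A) = K*(A + K)/4 (x(K, A) = (K*(K + A))/4 = (K*(A + K))/4 = K*(A + K)/4)
-14014 - x(28, I(-7)) = -14014 - 28*(2*(-7) + 28)/4 = -14014 - 28*(-14 + 28)/4 = -14014 - 28*14/4 = -14014 - 1*98 = -14014 - 98 = -14112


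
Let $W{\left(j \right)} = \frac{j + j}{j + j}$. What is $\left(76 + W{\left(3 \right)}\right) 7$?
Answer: $539$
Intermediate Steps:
$W{\left(j \right)} = 1$ ($W{\left(j \right)} = \frac{2 j}{2 j} = 2 j \frac{1}{2 j} = 1$)
$\left(76 + W{\left(3 \right)}\right) 7 = \left(76 + 1\right) 7 = 77 \cdot 7 = 539$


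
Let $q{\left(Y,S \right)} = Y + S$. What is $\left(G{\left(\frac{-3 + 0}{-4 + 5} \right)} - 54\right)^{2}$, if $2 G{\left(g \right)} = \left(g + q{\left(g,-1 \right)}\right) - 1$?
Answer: $3364$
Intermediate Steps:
$q{\left(Y,S \right)} = S + Y$
$G{\left(g \right)} = -1 + g$ ($G{\left(g \right)} = \frac{\left(g + \left(-1 + g\right)\right) - 1}{2} = \frac{\left(-1 + 2 g\right) - 1}{2} = \frac{-2 + 2 g}{2} = -1 + g$)
$\left(G{\left(\frac{-3 + 0}{-4 + 5} \right)} - 54\right)^{2} = \left(\left(-1 + \frac{-3 + 0}{-4 + 5}\right) - 54\right)^{2} = \left(\left(-1 - \frac{3}{1}\right) - 54\right)^{2} = \left(\left(-1 - 3\right) - 54\right)^{2} = \left(-4 - 54\right)^{2} = \left(-58\right)^{2} = 3364$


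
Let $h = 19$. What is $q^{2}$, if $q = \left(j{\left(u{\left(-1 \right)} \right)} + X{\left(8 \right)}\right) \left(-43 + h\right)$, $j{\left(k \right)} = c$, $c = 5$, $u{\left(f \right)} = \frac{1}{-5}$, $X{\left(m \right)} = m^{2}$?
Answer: $2742336$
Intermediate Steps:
$u{\left(f \right)} = - \frac{1}{5}$
$j{\left(k \right)} = 5$
$q = -1656$ ($q = \left(5 + 8^{2}\right) \left(-43 + 19\right) = \left(5 + 64\right) \left(-24\right) = 69 \left(-24\right) = -1656$)
$q^{2} = \left(-1656\right)^{2} = 2742336$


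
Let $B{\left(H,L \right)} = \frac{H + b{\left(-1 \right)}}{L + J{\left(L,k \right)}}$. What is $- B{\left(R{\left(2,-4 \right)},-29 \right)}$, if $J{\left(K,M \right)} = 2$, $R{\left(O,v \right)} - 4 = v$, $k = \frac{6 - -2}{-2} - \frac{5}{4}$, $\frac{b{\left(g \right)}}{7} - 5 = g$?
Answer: $\frac{28}{27} \approx 1.037$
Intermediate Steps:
$b{\left(g \right)} = 35 + 7 g$
$k = - \frac{21}{4}$ ($k = \left(6 + 2\right) \left(- \frac{1}{2}\right) - \frac{5}{4} = 8 \left(- \frac{1}{2}\right) - \frac{5}{4} = -4 - \frac{5}{4} = - \frac{21}{4} \approx -5.25$)
$R{\left(O,v \right)} = 4 + v$
$B{\left(H,L \right)} = \frac{28 + H}{2 + L}$ ($B{\left(H,L \right)} = \frac{H + \left(35 + 7 \left(-1\right)\right)}{L + 2} = \frac{H + \left(35 - 7\right)}{2 + L} = \frac{H + 28}{2 + L} = \frac{28 + H}{2 + L}$)
$- B{\left(R{\left(2,-4 \right)},-29 \right)} = - \frac{28 + \left(4 - 4\right)}{2 - 29} = - \frac{28 + 0}{-27} = - \frac{\left(-1\right) 28}{27} = \left(-1\right) \left(- \frac{28}{27}\right) = \frac{28}{27}$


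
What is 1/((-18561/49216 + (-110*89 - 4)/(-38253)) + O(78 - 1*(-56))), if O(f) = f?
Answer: 1882659648/252048400403 ≈ 0.0074694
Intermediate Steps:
1/((-18561/49216 + (-110*89 - 4)/(-38253)) + O(78 - 1*(-56))) = 1/((-18561/49216 + (-110*89 - 4)/(-38253)) + (78 - 1*(-56))) = 1/((-18561*1/49216 + (-9790 - 4)*(-1/38253)) + (78 + 56)) = 1/((-18561/49216 - 9794*(-1/38253)) + 134) = 1/((-18561/49216 + 9794/38253) + 134) = 1/(-227992429/1882659648 + 134) = 1/(252048400403/1882659648) = 1882659648/252048400403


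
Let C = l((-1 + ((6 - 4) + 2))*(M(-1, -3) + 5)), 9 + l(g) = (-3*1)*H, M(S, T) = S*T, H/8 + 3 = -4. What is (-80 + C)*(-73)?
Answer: -5767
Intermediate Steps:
H = -56 (H = -24 + 8*(-4) = -24 - 32 = -56)
l(g) = 159 (l(g) = -9 - 3*1*(-56) = -9 - 3*(-56) = -9 + 168 = 159)
C = 159
(-80 + C)*(-73) = (-80 + 159)*(-73) = 79*(-73) = -5767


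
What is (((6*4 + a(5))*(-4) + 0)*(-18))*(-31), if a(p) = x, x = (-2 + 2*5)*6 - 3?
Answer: -154008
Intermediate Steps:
x = 45 (x = (-2 + 10)*6 - 3 = 8*6 - 3 = 48 - 3 = 45)
a(p) = 45
(((6*4 + a(5))*(-4) + 0)*(-18))*(-31) = (((6*4 + 45)*(-4) + 0)*(-18))*(-31) = (((24 + 45)*(-4) + 0)*(-18))*(-31) = ((69*(-4) + 0)*(-18))*(-31) = ((-276 + 0)*(-18))*(-31) = -276*(-18)*(-31) = 4968*(-31) = -154008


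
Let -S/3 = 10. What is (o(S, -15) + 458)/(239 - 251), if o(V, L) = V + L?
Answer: -413/12 ≈ -34.417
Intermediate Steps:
S = -30 (S = -3*10 = -30)
o(V, L) = L + V
(o(S, -15) + 458)/(239 - 251) = ((-15 - 30) + 458)/(239 - 251) = (-45 + 458)/(-12) = 413*(-1/12) = -413/12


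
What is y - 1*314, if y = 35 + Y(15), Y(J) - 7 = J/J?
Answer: -271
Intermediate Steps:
Y(J) = 8 (Y(J) = 7 + J/J = 7 + 1 = 8)
y = 43 (y = 35 + 8 = 43)
y - 1*314 = 43 - 1*314 = 43 - 314 = -271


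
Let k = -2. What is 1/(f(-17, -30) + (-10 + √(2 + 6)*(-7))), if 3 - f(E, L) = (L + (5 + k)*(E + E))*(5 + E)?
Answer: -1591/2530889 + 14*√2/2530889 ≈ -0.00062081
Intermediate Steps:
f(E, L) = 3 - (5 + E)*(L + 6*E) (f(E, L) = 3 - (L + (5 - 2)*(E + E))*(5 + E) = 3 - (L + 3*(2*E))*(5 + E) = 3 - (L + 6*E)*(5 + E) = 3 - (5 + E)*(L + 6*E))
1/(f(-17, -30) + (-10 + √(2 + 6)*(-7))) = 1/((3 - 30*(-17) - 6*(-17)² - 5*(-30) - 1*(-17)*(-30)) + (-10 + √(2 + 6)*(-7))) = 1/((3 + 510 - 6*289 + 150 - 510) + (-10 + √8*(-7))) = 1/((3 + 510 - 1734 + 150 - 510) + (-10 + (2*√2)*(-7))) = 1/(-1581 + (-10 - 14*√2)) = 1/(-1591 - 14*√2)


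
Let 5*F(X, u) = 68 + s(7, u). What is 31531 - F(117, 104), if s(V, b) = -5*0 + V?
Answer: 31516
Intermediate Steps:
s(V, b) = V (s(V, b) = 0 + V = V)
F(X, u) = 15 (F(X, u) = (68 + 7)/5 = (1/5)*75 = 15)
31531 - F(117, 104) = 31531 - 1*15 = 31531 - 15 = 31516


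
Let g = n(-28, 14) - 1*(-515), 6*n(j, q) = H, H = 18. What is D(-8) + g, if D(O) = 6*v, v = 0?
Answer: 518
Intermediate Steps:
n(j, q) = 3 (n(j, q) = (⅙)*18 = 3)
D(O) = 0 (D(O) = 6*0 = 0)
g = 518 (g = 3 - 1*(-515) = 3 + 515 = 518)
D(-8) + g = 0 + 518 = 518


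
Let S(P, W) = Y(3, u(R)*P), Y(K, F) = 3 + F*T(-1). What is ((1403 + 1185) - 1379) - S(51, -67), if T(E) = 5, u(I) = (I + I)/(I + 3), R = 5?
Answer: 3549/4 ≈ 887.25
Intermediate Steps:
u(I) = 2*I/(3 + I) (u(I) = (2*I)/(3 + I) = 2*I/(3 + I))
Y(K, F) = 3 + 5*F (Y(K, F) = 3 + F*5 = 3 + 5*F)
S(P, W) = 3 + 25*P/4 (S(P, W) = 3 + 5*((2*5/(3 + 5))*P) = 3 + 5*((2*5/8)*P) = 3 + 5*((2*5*(⅛))*P) = 3 + 5*(5*P/4) = 3 + 25*P/4)
((1403 + 1185) - 1379) - S(51, -67) = ((1403 + 1185) - 1379) - (3 + (25/4)*51) = (2588 - 1379) - (3 + 1275/4) = 1209 - 1*1287/4 = 1209 - 1287/4 = 3549/4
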